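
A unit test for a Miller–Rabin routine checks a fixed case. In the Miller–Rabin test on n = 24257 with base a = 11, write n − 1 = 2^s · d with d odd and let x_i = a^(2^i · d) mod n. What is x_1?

10535

n − 1 = 24256 = 2^6 · 379, so s = 6 and d = 379.
x_0 = 11^379 mod 24257 = 24014.
x_1 = 24014^2 mod 24257 = 10535.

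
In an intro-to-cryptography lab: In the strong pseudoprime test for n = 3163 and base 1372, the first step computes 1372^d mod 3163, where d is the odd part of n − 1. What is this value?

n − 1 = 3162 = 2^1 · 1581, so s = 1 and d = 1581.
1372^1581 mod 3163 = 1.

1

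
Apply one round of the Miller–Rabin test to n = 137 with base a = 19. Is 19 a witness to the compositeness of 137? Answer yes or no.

n − 1 = 136 = 2^3 · 17, so s = 3 and d = 17.
x_0 = 19^17 mod 137 = 37.
x_0 is neither 1 nor 136, so continue squaring.
x_1 = 37^2 mod 137 = 136.
x_1 ≡ −1, so 19 is not a witness.

no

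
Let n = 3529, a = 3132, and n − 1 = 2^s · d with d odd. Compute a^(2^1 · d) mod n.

n − 1 = 3528 = 2^3 · 441, so s = 3 and d = 441.
Repeated squaring mod 3529: 3132^1 ≡ 3132, 3132^2 ≡ 2333, 3132^4 ≡ 1171, 3132^8 ≡ 1989, 3132^16 ≡ 112, 3132^32 ≡ 1957, 3132^64 ≡ 884, 3132^128 ≡ 1547, 3132^256 ≡ 547.
441 = 256 + 128 + 32 + 16 + 8 + 1, so 3132^441 ≡ 547·1547·1957·112·1989·3132 ≡ 2721 (mod 3529).
x_0 = 2721.
x_1 = 2721^2 mod 3529 = 3528.

3528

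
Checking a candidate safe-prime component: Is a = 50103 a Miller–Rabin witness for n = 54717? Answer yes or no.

n − 1 = 54716 = 2^2 · 13679, so s = 2 and d = 13679.
x_0 = 50103^13679 mod 54717 = 13872.
x_0 is neither 1 nor 54716, so continue squaring.
x_1 = 13872^2 mod 54717 = 47412.
Reached i = s−1 = 1 without hitting −1: 50103 is a Miller–Rabin witness and 54717 is composite.

yes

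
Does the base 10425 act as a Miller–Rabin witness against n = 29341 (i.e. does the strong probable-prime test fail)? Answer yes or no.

yes

n − 1 = 29340 = 2^2 · 7335, so s = 2 and d = 7335.
x_0 = 10425^7335 mod 29341 = 3366.
x_0 is neither 1 nor 29340, so continue squaring.
x_1 = 3366^2 mod 29341 = 4330.
Reached i = s−1 = 1 without hitting −1: 10425 is a Miller–Rabin witness and 29341 is composite.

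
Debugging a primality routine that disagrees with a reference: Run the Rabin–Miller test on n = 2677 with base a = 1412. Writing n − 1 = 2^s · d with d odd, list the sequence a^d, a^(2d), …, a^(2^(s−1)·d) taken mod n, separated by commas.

2127, 2676

n − 1 = 2676 = 2^2 · 669, so s = 2 and d = 669.
x_0 = 1412^669 mod 2677 = 2127.
x_1 = 2127^2 mod 2677 = 2676.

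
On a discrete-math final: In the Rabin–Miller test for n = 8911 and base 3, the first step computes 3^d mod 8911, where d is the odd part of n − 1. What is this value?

n − 1 = 8910 = 2^1 · 4455, so s = 1 and d = 4455.
By repeated squaring, 3^4455 ≡ 8910 (mod 8911).

8910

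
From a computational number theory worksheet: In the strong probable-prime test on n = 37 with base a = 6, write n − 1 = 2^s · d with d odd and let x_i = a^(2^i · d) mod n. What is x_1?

n − 1 = 36 = 2^2 · 9, so s = 2 and d = 9.
x_0 = 6^9 mod 37 = 6.
x_1 = 6^2 mod 37 = 36.

36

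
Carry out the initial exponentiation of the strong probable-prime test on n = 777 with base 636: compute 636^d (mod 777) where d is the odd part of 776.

552

n − 1 = 776 = 2^3 · 97, so s = 3 and d = 97.
By repeated squaring, 636^97 ≡ 552 (mod 777).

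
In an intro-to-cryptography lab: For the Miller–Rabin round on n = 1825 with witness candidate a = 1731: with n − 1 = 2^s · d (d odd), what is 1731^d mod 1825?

1511

n − 1 = 1824 = 2^5 · 57, so s = 5 and d = 57.
Repeated squaring mod 1825: 1731^1 ≡ 1731, 1731^2 ≡ 1536, 1731^4 ≡ 1396, 1731^8 ≡ 1541, 1731^16 ≡ 356, 1731^32 ≡ 811.
57 = 32 + 16 + 8 + 1, so 1731^57 ≡ 811·356·1541·1731 ≡ 1511 (mod 1825).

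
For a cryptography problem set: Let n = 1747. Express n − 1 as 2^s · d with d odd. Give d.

873

Halving: 1746 → 873; 873 is odd.
So 1746 = 2^1 · 873.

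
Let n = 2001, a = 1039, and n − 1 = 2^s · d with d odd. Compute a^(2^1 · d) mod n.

n − 1 = 2000 = 2^4 · 125, so s = 4 and d = 125.
x_0 = 1039^125 mod 2001 = 1705.
x_1 = 1705^2 mod 2001 = 1573.

1573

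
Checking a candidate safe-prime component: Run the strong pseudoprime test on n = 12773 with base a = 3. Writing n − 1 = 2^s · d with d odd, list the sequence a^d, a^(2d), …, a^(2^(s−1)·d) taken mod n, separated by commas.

11701, 12387

n − 1 = 12772 = 2^2 · 3193, so s = 2 and d = 3193.
x_0 = 3^3193 mod 12773 = 11701.
x_1 = 11701^2 mod 12773 = 12387.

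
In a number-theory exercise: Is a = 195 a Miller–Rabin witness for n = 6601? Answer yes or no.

no

n − 1 = 6600 = 2^3 · 825, so s = 3 and d = 825.
By repeated squaring, 195^825 ≡ 6600 (mod 6601).
x_0 = 195^825 mod 6601 = 6600.
x_0 = 6600 ≡ −1, so 195 is not a witness.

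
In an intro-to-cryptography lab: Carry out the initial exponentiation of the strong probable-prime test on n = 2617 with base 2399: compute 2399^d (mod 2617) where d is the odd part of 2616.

n − 1 = 2616 = 2^3 · 327, so s = 3 and d = 327.
2399^327 mod 2617 = 667.

667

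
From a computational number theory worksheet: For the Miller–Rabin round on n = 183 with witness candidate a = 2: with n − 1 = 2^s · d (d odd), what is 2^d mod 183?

n − 1 = 182 = 2^1 · 91, so s = 1 and d = 91.
2^91 mod 183 = 59.

59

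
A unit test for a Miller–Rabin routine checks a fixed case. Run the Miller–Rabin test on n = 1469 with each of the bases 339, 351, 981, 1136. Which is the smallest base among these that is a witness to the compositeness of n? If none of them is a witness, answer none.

n − 1 = 1468 = 2^2 · 367, so s = 2 and d = 367.
Base 339: x_0 = 339^367 mod 1469 = 339. x_0 is neither 1 nor 1468, so continue squaring. x_1 = 339^2 mod 1469 = 339. Reached i = s−1 = 1 without hitting −1: 339 is a Miller–Rabin witness and 1469 is composite.
Base 351: x_0 = 351^367 mod 1469 = 1313. x_0 is neither 1 nor 1468, so continue squaring. x_1 = 1313^2 mod 1469 = 832. Reached i = s−1 = 1 without hitting −1: 351 is a Miller–Rabin witness and 1469 is composite.
Base 981: x_0 = 981^367 mod 1469 = 891. x_0 is neither 1 nor 1468, so continue squaring. x_1 = 891^2 mod 1469 = 621. Reached i = s−1 = 1 without hitting −1: 981 is a Miller–Rabin witness and 1469 is composite.
Base 1136: x_0 = 1136^367 mod 1469 = 489. x_0 is neither 1 nor 1468, so continue squaring. x_1 = 489^2 mod 1469 = 1143. Reached i = s−1 = 1 without hitting −1: 1136 is a Miller–Rabin witness and 1469 is composite.
The smallest witness among the given bases is 339.

339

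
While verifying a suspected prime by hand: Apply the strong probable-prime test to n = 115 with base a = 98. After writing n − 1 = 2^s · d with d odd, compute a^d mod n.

n − 1 = 114 = 2^1 · 57, so s = 1 and d = 57.
Repeated squaring mod 115: 98^1 ≡ 98, 98^2 ≡ 59, 98^4 ≡ 31, 98^8 ≡ 41, 98^16 ≡ 71, 98^32 ≡ 96.
57 = 32 + 16 + 8 + 1, so 98^57 ≡ 96·71·41·98 ≡ 13 (mod 115).

13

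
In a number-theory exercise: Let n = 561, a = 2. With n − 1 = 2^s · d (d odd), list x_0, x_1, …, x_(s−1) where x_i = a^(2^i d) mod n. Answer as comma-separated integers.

n − 1 = 560 = 2^4 · 35, so s = 4 and d = 35.
x_0 = 2^35 mod 561 = 263.
x_1 = 263^2 mod 561 = 166.
x_2 = 166^2 mod 561 = 67.
x_3 = 67^2 mod 561 = 1.

263, 166, 67, 1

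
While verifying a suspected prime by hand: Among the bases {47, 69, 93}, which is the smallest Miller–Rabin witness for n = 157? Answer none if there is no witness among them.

n − 1 = 156 = 2^2 · 39, so s = 2 and d = 39.
Base 47: x_0 = 47^39 mod 157 = 1. x_0 = 1, so 47 is not a witness.
Base 69: x_0 = 69^39 mod 157 = 129. x_0 is neither 1 nor 156, so continue squaring. x_1 = 129^2 mod 157 = 156. x_1 ≡ −1, so 69 is not a witness.
Base 93: x_0 = 93^39 mod 157 = 1. x_0 = 1, so 93 is not a witness.
No listed base is a witness for 157.

none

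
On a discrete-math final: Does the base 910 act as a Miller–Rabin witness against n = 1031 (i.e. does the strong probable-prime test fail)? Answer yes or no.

no

n − 1 = 1030 = 2^1 · 515, so s = 1 and d = 515.
x_0 = 910^515 mod 1031 = 1030.
x_0 = 1030 ≡ −1, so 910 is not a witness.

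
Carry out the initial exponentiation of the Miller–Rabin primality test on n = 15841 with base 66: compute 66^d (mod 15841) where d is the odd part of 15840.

8154

n − 1 = 15840 = 2^5 · 495, so s = 5 and d = 495.
Repeated squaring mod 15841: 66^1 ≡ 66, 66^2 ≡ 4356, 66^4 ≡ 13059, 66^8 ≡ 9116, 66^16 ≡ 15411, 66^32 ≡ 10649, 66^64 ≡ 11323, 66^128 ≡ 9116, 66^256 ≡ 15411.
495 = 256 + 128 + 64 + 32 + 8 + 4 + 2 + 1, so 66^495 ≡ 15411·9116·11323·10649·9116·13059·4356·66 ≡ 8154 (mod 15841).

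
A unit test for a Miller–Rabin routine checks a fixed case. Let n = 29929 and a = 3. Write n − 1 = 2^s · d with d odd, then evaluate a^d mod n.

945

n − 1 = 29928 = 2^3 · 3741, so s = 3 and d = 3741.
Repeated squaring mod 29929: 3^1 ≡ 3, 3^2 ≡ 9, 3^4 ≡ 81, 3^8 ≡ 6561, 3^16 ≡ 8819, 3^32 ≡ 19219, 3^64 ≡ 16172, 3^128 ≡ 13982, 3^256 ≡ 96, 3^512 ≡ 9216, 3^1024 ≡ 26083, 3^2048 ≡ 6790.
3741 = 2048 + 1024 + 512 + 128 + 16 + 8 + 4 + 1, so 3^3741 ≡ 6790·26083·9216·13982·8819·6561·81·3 ≡ 945 (mod 29929).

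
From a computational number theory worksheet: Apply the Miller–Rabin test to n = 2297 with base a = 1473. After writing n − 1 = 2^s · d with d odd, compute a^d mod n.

n − 1 = 2296 = 2^3 · 287, so s = 3 and d = 287.
1473^287 mod 2297 = 890.

890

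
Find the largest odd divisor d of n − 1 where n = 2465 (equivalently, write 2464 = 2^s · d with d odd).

77

Halving: 2464 → 1232 → 616 → 308 → 154 → 77; 77 is odd.
So 2464 = 2^5 · 77.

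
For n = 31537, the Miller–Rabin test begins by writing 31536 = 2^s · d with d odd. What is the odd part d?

1971

Halving: 31536 → 15768 → 7884 → 3942 → 1971; 1971 is odd.
So 31536 = 2^4 · 1971.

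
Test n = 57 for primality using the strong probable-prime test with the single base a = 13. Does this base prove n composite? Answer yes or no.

n − 1 = 56 = 2^3 · 7, so s = 3 and d = 7.
Repeated squaring mod 57: 13^1 ≡ 13, 13^2 ≡ 55, 13^4 ≡ 4.
7 = 4 + 2 + 1, so 13^7 ≡ 4·55·13 ≡ 10 (mod 57).
x_0 = 13^7 mod 57 = 10.
x_0 is neither 1 nor 56, so continue squaring.
x_1 = 10^2 mod 57 = 43.
x_2 = 43^2 mod 57 = 25.
Reached i = s−1 = 2 without hitting −1: 13 is a Miller–Rabin witness and 57 is composite.

yes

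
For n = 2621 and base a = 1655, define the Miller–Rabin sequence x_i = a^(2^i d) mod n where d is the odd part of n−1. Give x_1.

n − 1 = 2620 = 2^2 · 655, so s = 2 and d = 655.
x_0 = 1655^655 mod 2621 = 2620.
x_1 = 2620^2 mod 2621 = 1.

1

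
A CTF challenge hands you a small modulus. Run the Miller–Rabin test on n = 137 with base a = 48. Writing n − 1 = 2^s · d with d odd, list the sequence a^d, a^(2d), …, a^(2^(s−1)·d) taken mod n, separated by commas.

127, 100, 136

n − 1 = 136 = 2^3 · 17, so s = 3 and d = 17.
x_0 = 48^17 mod 137 = 127.
x_1 = 127^2 mod 137 = 100.
x_2 = 100^2 mod 137 = 136.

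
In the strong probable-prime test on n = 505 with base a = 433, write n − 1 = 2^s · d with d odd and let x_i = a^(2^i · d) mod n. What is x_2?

n − 1 = 504 = 2^3 · 63, so s = 3 and d = 63.
x_0 = 433^63 mod 505 = 237.
x_1 = 237^2 mod 505 = 114.
x_2 = 114^2 mod 505 = 371.

371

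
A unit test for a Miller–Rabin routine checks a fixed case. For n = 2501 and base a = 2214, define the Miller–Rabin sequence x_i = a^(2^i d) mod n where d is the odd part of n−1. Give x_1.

n − 1 = 2500 = 2^2 · 625, so s = 2 and d = 625.
Repeated squaring mod 2501: 2214^1 ≡ 2214, 2214^2 ≡ 2337, 2214^4 ≡ 1886, 2214^8 ≡ 574, 2214^16 ≡ 1845, 2214^32 ≡ 164, 2214^64 ≡ 1886, 2214^128 ≡ 574, 2214^256 ≡ 1845, 2214^512 ≡ 164.
625 = 512 + 64 + 32 + 16 + 1, so 2214^625 ≡ 164·1886·164·1845·2214 ≡ 2419 (mod 2501).
x_0 = 2419.
x_1 = 2419^2 mod 2501 = 1722.

1722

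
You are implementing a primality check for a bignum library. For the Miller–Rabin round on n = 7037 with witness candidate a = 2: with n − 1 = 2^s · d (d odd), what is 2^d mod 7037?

n − 1 = 7036 = 2^2 · 1759, so s = 2 and d = 1759.
2^1759 mod 7037 = 2620.

2620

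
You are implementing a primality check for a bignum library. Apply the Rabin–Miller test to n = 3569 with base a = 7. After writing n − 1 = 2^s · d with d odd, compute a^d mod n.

n − 1 = 3568 = 2^4 · 223, so s = 4 and d = 223.
7^223 mod 3569 = 1254.

1254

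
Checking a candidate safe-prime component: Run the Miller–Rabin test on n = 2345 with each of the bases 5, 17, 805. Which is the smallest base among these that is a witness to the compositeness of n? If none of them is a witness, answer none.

5

n − 1 = 2344 = 2^3 · 293, so s = 3 and d = 293.
Base 5: x_0 = 5^293 mod 2345 = 1410. x_0 is neither 1 nor 2344, so continue squaring. x_1 = 1410^2 mod 2345 = 1885. x_2 = 1885^2 mod 2345 = 550. Reached i = s−1 = 2 without hitting −1: 5 is a Miller–Rabin witness and 2345 is composite.
Base 17: x_0 = 17^293 mod 2345 = 1797. x_0 is neither 1 nor 2344, so continue squaring. x_1 = 1797^2 mod 2345 = 144. x_2 = 144^2 mod 2345 = 1976. Reached i = s−1 = 2 without hitting −1: 17 is a Miller–Rabin witness and 2345 is composite.
Base 805: x_0 = 805^293 mod 2345 = 805. x_0 is neither 1 nor 2344, so continue squaring. x_1 = 805^2 mod 2345 = 805. x_2 = 805^2 mod 2345 = 805. Reached i = s−1 = 2 without hitting −1: 805 is a Miller–Rabin witness and 2345 is composite.
The smallest witness among the given bases is 5.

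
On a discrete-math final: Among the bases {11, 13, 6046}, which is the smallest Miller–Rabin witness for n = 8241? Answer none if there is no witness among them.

n − 1 = 8240 = 2^4 · 515, so s = 4 and d = 515.
Base 11: x_0 = 11^515 mod 8241 = 2105. x_0 is neither 1 nor 8240, so continue squaring. x_1 = 2105^2 mod 8241 = 5608. x_2 = 5608^2 mod 8241 = 2008. x_3 = 2008^2 mod 8241 = 2215. Reached i = s−1 = 3 without hitting −1: 11 is a Miller–Rabin witness and 8241 is composite.
Base 13: x_0 = 13^515 mod 8241 = 355. x_0 is neither 1 nor 8240, so continue squaring. x_1 = 355^2 mod 8241 = 2410. x_2 = 2410^2 mod 8241 = 6436. x_3 = 6436^2 mod 8241 = 2830. Reached i = s−1 = 3 without hitting −1: 13 is a Miller–Rabin witness and 8241 is composite.
Base 6046: x_0 = 6046^515 mod 8241 = 1309. x_0 is neither 1 nor 8240, so continue squaring. x_1 = 1309^2 mod 8241 = 7594. x_2 = 7594^2 mod 8241 = 6559. x_3 = 6559^2 mod 8241 = 2461. Reached i = s−1 = 3 without hitting −1: 6046 is a Miller–Rabin witness and 8241 is composite.
The smallest witness among the given bases is 11.

11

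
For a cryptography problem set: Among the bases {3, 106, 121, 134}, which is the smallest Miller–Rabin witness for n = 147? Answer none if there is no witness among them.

n − 1 = 146 = 2^1 · 73, so s = 1 and d = 73.
Base 3: x_0 = 3^73 mod 147 = 45. x_0 ∉ {1, 146} and s = 1, so 3 is a Miller–Rabin witness and 147 is composite.
Base 106: x_0 = 106^73 mod 147 = 22. x_0 ∉ {1, 146} and s = 1, so 106 is a Miller–Rabin witness and 147 is composite.
Base 121: x_0 = 121^73 mod 147 = 58. x_0 ∉ {1, 146} and s = 1, so 121 is a Miller–Rabin witness and 147 is composite.
Base 134: x_0 = 134^73 mod 147 = 8. x_0 ∉ {1, 146} and s = 1, so 134 is a Miller–Rabin witness and 147 is composite.
The smallest witness among the given bases is 3.

3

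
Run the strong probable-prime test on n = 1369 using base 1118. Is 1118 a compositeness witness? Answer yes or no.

yes

n − 1 = 1368 = 2^3 · 171, so s = 3 and d = 171.
By repeated squaring, 1118^171 ≡ 845 (mod 1369).
x_0 = 1118^171 mod 1369 = 845.
x_0 is neither 1 nor 1368, so continue squaring.
x_1 = 845^2 mod 1369 = 776.
x_2 = 776^2 mod 1369 = 1185.
Reached i = s−1 = 2 without hitting −1: 1118 is a Miller–Rabin witness and 1369 is composite.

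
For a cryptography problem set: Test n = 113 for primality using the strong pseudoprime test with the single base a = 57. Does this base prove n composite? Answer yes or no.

n − 1 = 112 = 2^4 · 7, so s = 4 and d = 7.
Repeated squaring mod 113: 57^1 ≡ 57, 57^2 ≡ 85, 57^4 ≡ 106.
7 = 4 + 2 + 1, so 57^7 ≡ 106·85·57 ≡ 98 (mod 113).
x_0 = 57^7 mod 113 = 98.
x_0 is neither 1 nor 112, so continue squaring.
x_1 = 98^2 mod 113 = 112.
x_1 ≡ −1, so 57 is not a witness.

no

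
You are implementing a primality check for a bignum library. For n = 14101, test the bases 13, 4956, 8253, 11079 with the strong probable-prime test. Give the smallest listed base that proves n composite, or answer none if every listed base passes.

n − 1 = 14100 = 2^2 · 3525, so s = 2 and d = 3525.
Base 13: x_0 = 13^3525 mod 14101 = 9405. x_0 is neither 1 nor 14100, so continue squaring. x_1 = 9405^2 mod 14101 = 12553. Reached i = s−1 = 1 without hitting −1: 13 is a Miller–Rabin witness and 14101 is composite.
Base 4956: x_0 = 4956^3525 mod 14101 = 11505. x_0 is neither 1 nor 14100, so continue squaring. x_1 = 11505^2 mod 14101 = 13039. Reached i = s−1 = 1 without hitting −1: 4956 is a Miller–Rabin witness and 14101 is composite.
Base 8253: x_0 = 8253^3525 mod 14101 = 7065. x_0 is neither 1 nor 14100, so continue squaring. x_1 = 7065^2 mod 14101 = 10786. Reached i = s−1 = 1 without hitting −1: 8253 is a Miller–Rabin witness and 14101 is composite.
Base 11079: x_0 = 11079^3525 mod 14101 = 3516. x_0 is neither 1 nor 14100, so continue squaring. x_1 = 3516^2 mod 14101 = 9780. Reached i = s−1 = 1 without hitting −1: 11079 is a Miller–Rabin witness and 14101 is composite.
The smallest witness among the given bases is 13.

13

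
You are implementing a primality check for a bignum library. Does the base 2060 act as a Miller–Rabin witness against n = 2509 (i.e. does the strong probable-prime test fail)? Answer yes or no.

no

n − 1 = 2508 = 2^2 · 627, so s = 2 and d = 627.
x_0 = 2060^627 mod 2509 = 853.
x_0 is neither 1 nor 2508, so continue squaring.
x_1 = 853^2 mod 2509 = 2508.
x_1 ≡ −1, so 2060 is not a witness.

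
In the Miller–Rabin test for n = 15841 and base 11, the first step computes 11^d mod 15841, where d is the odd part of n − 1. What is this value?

n − 1 = 15840 = 2^5 · 495, so s = 5 and d = 495.
By repeated squaring, 11^495 ≡ 8989 (mod 15841).

8989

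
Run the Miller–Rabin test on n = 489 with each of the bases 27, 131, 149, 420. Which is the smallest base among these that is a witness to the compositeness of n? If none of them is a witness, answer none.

n − 1 = 488 = 2^3 · 61, so s = 3 and d = 61.
Base 27: x_0 = 27^61 mod 489 = 168. x_0 is neither 1 nor 488, so continue squaring. x_1 = 168^2 mod 489 = 351. x_2 = 351^2 mod 489 = 462. Reached i = s−1 = 2 without hitting −1: 27 is a Miller–Rabin witness and 489 is composite.
Base 131: x_0 = 131^61 mod 489 = 218. x_0 is neither 1 nor 488, so continue squaring. x_1 = 218^2 mod 489 = 91. x_2 = 91^2 mod 489 = 457. Reached i = s−1 = 2 without hitting −1: 131 is a Miller–Rabin witness and 489 is composite.
Base 149: x_0 = 149^61 mod 489 = 68. x_0 is neither 1 nor 488, so continue squaring. x_1 = 68^2 mod 489 = 223. x_2 = 223^2 mod 489 = 340. Reached i = s−1 = 2 without hitting −1: 149 is a Miller–Rabin witness and 489 is composite.
Base 420: x_0 = 420^61 mod 489 = 66. x_0 is neither 1 nor 488, so continue squaring. x_1 = 66^2 mod 489 = 444. x_2 = 444^2 mod 489 = 69. Reached i = s−1 = 2 without hitting −1: 420 is a Miller–Rabin witness and 489 is composite.
The smallest witness among the given bases is 27.

27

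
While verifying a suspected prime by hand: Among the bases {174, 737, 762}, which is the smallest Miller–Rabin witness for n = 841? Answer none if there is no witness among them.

174

n − 1 = 840 = 2^3 · 105, so s = 3 and d = 105.
Base 174: x_0 = 174^105 mod 841 = 0. x_0 is neither 1 nor 840, so continue squaring. x_1 = 0^2 mod 841 = 0. x_2 = 0^2 mod 841 = 0. Reached i = s−1 = 2 without hitting −1: 174 is a Miller–Rabin witness and 841 is composite.
Base 737: x_0 = 737^105 mod 841 = 795. x_0 is neither 1 nor 840, so continue squaring. x_1 = 795^2 mod 841 = 434. x_2 = 434^2 mod 841 = 813. Reached i = s−1 = 2 without hitting −1: 737 is a Miller–Rabin witness and 841 is composite.
Base 762: x_0 = 762^105 mod 841 = 766. x_0 is neither 1 nor 840, so continue squaring. x_1 = 766^2 mod 841 = 579. x_2 = 579^2 mod 841 = 523. Reached i = s−1 = 2 without hitting −1: 762 is a Miller–Rabin witness and 841 is composite.
The smallest witness among the given bases is 174.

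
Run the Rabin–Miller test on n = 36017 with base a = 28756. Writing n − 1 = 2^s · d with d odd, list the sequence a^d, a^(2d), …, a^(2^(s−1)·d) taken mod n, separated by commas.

n − 1 = 36016 = 2^4 · 2251, so s = 4 and d = 2251.
x_0 = 28756^2251 mod 36017 = 7767.
x_1 = 7767^2 mod 36017 = 33831.
x_2 = 33831^2 mod 36017 = 24352.
x_3 = 24352^2 mod 36017 = 36016.

7767, 33831, 24352, 36016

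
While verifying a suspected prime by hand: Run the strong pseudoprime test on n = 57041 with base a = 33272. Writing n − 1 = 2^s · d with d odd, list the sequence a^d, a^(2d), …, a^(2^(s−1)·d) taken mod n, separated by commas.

49401, 16657, 8225, 57040

n − 1 = 57040 = 2^4 · 3565, so s = 4 and d = 3565.
x_0 = 33272^3565 mod 57041 = 49401.
x_1 = 49401^2 mod 57041 = 16657.
x_2 = 16657^2 mod 57041 = 8225.
x_3 = 8225^2 mod 57041 = 57040.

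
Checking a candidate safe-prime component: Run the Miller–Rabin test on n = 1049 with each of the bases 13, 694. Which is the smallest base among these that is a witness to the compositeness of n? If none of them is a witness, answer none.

none

n − 1 = 1048 = 2^3 · 131, so s = 3 and d = 131.
Base 13: x_0 = 13^131 mod 1049 = 1048. x_0 = 1048 ≡ −1, so 13 is not a witness.
Base 694: x_0 = 694^131 mod 1049 = 826. x_0 is neither 1 nor 1048, so continue squaring. x_1 = 826^2 mod 1049 = 426. x_2 = 426^2 mod 1049 = 1048. x_2 ≡ −1, so 694 is not a witness.
No listed base is a witness for 1049.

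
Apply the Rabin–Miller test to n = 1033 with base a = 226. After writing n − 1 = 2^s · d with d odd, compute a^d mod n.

n − 1 = 1032 = 2^3 · 129, so s = 3 and d = 129.
Repeated squaring mod 1033: 226^1 ≡ 226, 226^2 ≡ 459, 226^4 ≡ 982, 226^8 ≡ 535, 226^16 ≡ 84, 226^32 ≡ 858, 226^64 ≡ 668, 226^128 ≡ 1001.
129 = 128 + 1, so 226^129 ≡ 1001·226 ≡ 1032 (mod 1033).

1032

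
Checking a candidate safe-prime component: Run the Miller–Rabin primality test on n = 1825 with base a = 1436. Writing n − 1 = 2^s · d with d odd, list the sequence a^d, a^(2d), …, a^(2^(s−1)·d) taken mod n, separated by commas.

246, 291, 731, 1461, 1096

n − 1 = 1824 = 2^5 · 57, so s = 5 and d = 57.
x_0 = 1436^57 mod 1825 = 246.
x_1 = 246^2 mod 1825 = 291.
x_2 = 291^2 mod 1825 = 731.
x_3 = 731^2 mod 1825 = 1461.
x_4 = 1461^2 mod 1825 = 1096.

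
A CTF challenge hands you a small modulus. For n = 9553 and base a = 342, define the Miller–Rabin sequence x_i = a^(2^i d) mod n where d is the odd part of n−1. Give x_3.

1723

n − 1 = 9552 = 2^4 · 597, so s = 4 and d = 597.
Repeated squaring mod 9553: 342^1 ≡ 342, 342^2 ≡ 2328, 342^4 ≡ 3033, 342^8 ≡ 9103, 342^16 ≡ 1887, 342^32 ≡ 7053, 342^64 ≡ 2338, 342^128 ≡ 1928, 342^256 ≡ 1067, 342^512 ≡ 1682.
597 = 512 + 64 + 16 + 4 + 1, so 342^597 ≡ 1682·2338·1887·3033·342 ≡ 5070 (mod 9553).
x_0 = 5070.
x_1 = 5070^2 mod 9553 = 7330.
x_2 = 7330^2 mod 9553 = 2828.
x_3 = 2828^2 mod 9553 = 1723.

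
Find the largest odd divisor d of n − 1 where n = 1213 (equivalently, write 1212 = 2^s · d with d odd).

303

Halving: 1212 → 606 → 303; 303 is odd.
So 1212 = 2^2 · 303.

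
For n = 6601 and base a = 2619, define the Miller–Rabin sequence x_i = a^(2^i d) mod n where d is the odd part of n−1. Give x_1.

n − 1 = 6600 = 2^3 · 825, so s = 3 and d = 825.
x_0 = 2619^825 mod 6601 = 3886.
x_1 = 3886^2 mod 6601 = 4509.

4509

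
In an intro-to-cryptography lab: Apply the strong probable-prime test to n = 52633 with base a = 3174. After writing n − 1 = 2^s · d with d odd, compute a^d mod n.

n − 1 = 52632 = 2^3 · 6579, so s = 3 and d = 6579.
3174^6579 mod 52633 = 7930.

7930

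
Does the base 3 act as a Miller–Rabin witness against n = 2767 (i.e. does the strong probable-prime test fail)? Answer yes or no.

n − 1 = 2766 = 2^1 · 1383, so s = 1 and d = 1383.
x_0 = 3^1383 mod 2767 = 2766.
x_0 = 2766 ≡ −1, so 3 is not a witness.

no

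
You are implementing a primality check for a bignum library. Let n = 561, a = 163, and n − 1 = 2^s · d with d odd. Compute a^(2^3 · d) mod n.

n − 1 = 560 = 2^4 · 35, so s = 4 and d = 35.
By repeated squaring, 163^35 ≡ 133 (mod 561).
x_0 = 133.
x_1 = 133^2 mod 561 = 298.
x_2 = 298^2 mod 561 = 166.
x_3 = 166^2 mod 561 = 67.

67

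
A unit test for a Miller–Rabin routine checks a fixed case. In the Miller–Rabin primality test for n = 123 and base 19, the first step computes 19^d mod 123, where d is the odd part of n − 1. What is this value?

n − 1 = 122 = 2^1 · 61, so s = 1 and d = 61.
19^61 mod 123 = 22.

22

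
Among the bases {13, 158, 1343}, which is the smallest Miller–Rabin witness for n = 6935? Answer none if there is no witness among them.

n − 1 = 6934 = 2^1 · 3467, so s = 1 and d = 3467.
Base 13: x_0 = 13^3467 mod 6935 = 2852. x_0 ∉ {1, 6934} and s = 1, so 13 is a Miller–Rabin witness and 6935 is composite.
Base 158: x_0 = 158^3467 mod 6935 = 492. x_0 ∉ {1, 6934} and s = 1, so 158 is a Miller–Rabin witness and 6935 is composite.
Base 1343: x_0 = 1343^3467 mod 6935 = 1427. x_0 ∉ {1, 6934} and s = 1, so 1343 is a Miller–Rabin witness and 6935 is composite.
The smallest witness among the given bases is 13.

13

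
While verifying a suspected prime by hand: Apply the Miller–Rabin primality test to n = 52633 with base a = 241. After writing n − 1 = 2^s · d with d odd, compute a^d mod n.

n − 1 = 52632 = 2^3 · 6579, so s = 3 and d = 6579.
241^6579 mod 52633 = 720.

720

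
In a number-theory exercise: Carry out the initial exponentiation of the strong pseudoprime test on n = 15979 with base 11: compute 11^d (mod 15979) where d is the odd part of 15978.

3250

n − 1 = 15978 = 2^1 · 7989, so s = 1 and d = 7989.
11^7989 mod 15979 = 3250.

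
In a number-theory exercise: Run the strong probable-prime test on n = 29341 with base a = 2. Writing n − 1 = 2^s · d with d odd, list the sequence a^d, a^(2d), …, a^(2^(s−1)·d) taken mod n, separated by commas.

n − 1 = 29340 = 2^2 · 7335, so s = 2 and d = 7335.
x_0 = 2^7335 mod 29341 = 26424.
x_1 = 26424^2 mod 29341 = 29340.

26424, 29340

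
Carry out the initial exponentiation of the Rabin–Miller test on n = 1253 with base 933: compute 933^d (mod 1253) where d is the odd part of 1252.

n − 1 = 1252 = 2^2 · 313, so s = 2 and d = 313.
Repeated squaring mod 1253: 933^1 ≡ 933, 933^2 ≡ 907, 933^4 ≡ 681, 933^8 ≡ 151, 933^16 ≡ 247, 933^32 ≡ 865, 933^64 ≡ 184, 933^128 ≡ 25, 933^256 ≡ 625.
313 = 256 + 32 + 16 + 8 + 1, so 933^313 ≡ 625·865·247·151·933 ≡ 170 (mod 1253).

170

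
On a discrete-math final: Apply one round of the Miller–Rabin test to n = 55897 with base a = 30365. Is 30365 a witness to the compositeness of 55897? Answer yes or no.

no

n − 1 = 55896 = 2^3 · 6987, so s = 3 and d = 6987.
x_0 = 30365^6987 mod 55897 = 12646.
x_0 is neither 1 nor 55896, so continue squaring.
x_1 = 12646^2 mod 55897 = 55896.
x_1 ≡ −1, so 30365 is not a witness.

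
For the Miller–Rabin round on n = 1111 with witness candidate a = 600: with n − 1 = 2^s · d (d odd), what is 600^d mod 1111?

1011

n − 1 = 1110 = 2^1 · 555, so s = 1 and d = 555.
600^555 mod 1111 = 1011.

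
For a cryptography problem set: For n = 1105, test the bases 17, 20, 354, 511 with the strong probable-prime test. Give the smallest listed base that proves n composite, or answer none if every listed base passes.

n − 1 = 1104 = 2^4 · 69, so s = 4 and d = 69.
Base 17: x_0 = 17^69 mod 1105 = 272. x_0 is neither 1 nor 1104, so continue squaring. x_1 = 272^2 mod 1105 = 1054. x_2 = 1054^2 mod 1105 = 391. x_3 = 391^2 mod 1105 = 391. Reached i = s−1 = 3 without hitting −1: 17 is a Miller–Rabin witness and 1105 is composite.
Base 20: x_0 = 20^69 mod 1105 = 515. x_0 is neither 1 nor 1104, so continue squaring. x_1 = 515^2 mod 1105 = 25. x_2 = 25^2 mod 1105 = 625. x_3 = 625^2 mod 1105 = 560. Reached i = s−1 = 3 without hitting −1: 20 is a Miller–Rabin witness and 1105 is composite.
Base 354: x_0 = 354^69 mod 1105 = 794. x_0 is neither 1 nor 1104, so continue squaring. x_1 = 794^2 mod 1105 = 586. x_2 = 586^2 mod 1105 = 846. x_3 = 846^2 mod 1105 = 781. Reached i = s−1 = 3 without hitting −1: 354 is a Miller–Rabin witness and 1105 is composite.
Base 511: x_0 = 511^69 mod 1105 = 766. x_0 is neither 1 nor 1104, so continue squaring. x_1 = 766^2 mod 1105 = 1. x_1 = 1 but x_0 ≠ ±1, a nontrivial square root of 1 — 511 is a witness and 1105 is composite.
The smallest witness among the given bases is 17.

17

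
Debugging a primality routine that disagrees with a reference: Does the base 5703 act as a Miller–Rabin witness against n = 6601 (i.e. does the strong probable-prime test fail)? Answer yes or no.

no

n − 1 = 6600 = 2^3 · 825, so s = 3 and d = 825.
x_0 = 5703^825 mod 6601 = 6600.
x_0 = 6600 ≡ −1, so 5703 is not a witness.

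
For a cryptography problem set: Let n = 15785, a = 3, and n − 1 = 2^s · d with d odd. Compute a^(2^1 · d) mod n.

n − 1 = 15784 = 2^3 · 1973, so s = 3 and d = 1973.
Repeated squaring mod 15785: 3^1 ≡ 3, 3^2 ≡ 9, 3^4 ≡ 81, 3^8 ≡ 6561, 3^16 ≡ 1026, 3^32 ≡ 10866, 3^64 ≡ 13941, 3^128 ≡ 6561, 3^256 ≡ 1026, 3^512 ≡ 10866, 3^1024 ≡ 13941.
1973 = 1024 + 512 + 256 + 128 + 32 + 16 + 4 + 1, so 3^1973 ≡ 13941·10866·1026·6561·10866·1026·81·3 ≡ 4548 (mod 15785).
x_0 = 4548.
x_1 = 4548^2 mod 15785 = 5954.

5954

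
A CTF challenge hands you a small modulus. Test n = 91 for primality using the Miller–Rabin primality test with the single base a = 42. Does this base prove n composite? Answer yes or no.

yes

n − 1 = 90 = 2^1 · 45, so s = 1 and d = 45.
By repeated squaring, 42^45 ≡ 14 (mod 91).
x_0 = 42^45 mod 91 = 14.
x_0 ∉ {1, 90} and s = 1, so 42 is a Miller–Rabin witness and 91 is composite.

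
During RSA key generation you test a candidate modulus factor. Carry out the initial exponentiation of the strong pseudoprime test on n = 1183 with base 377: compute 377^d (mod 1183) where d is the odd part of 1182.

n − 1 = 1182 = 2^1 · 591, so s = 1 and d = 591.
Repeated squaring mod 1183: 377^1 ≡ 377, 377^2 ≡ 169, 377^4 ≡ 169, 377^8 ≡ 169, 377^16 ≡ 169, 377^32 ≡ 169, 377^64 ≡ 169, 377^128 ≡ 169, 377^256 ≡ 169, 377^512 ≡ 169.
591 = 512 + 64 + 8 + 4 + 2 + 1, so 377^591 ≡ 169·169·169·169·169·377 ≡ 1014 (mod 1183).

1014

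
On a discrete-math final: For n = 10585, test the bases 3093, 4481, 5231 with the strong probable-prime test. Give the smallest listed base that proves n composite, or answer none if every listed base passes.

4481

n − 1 = 10584 = 2^3 · 1323, so s = 3 and d = 1323.
Base 3093: x_0 = 3093^1323 mod 10585 = 5667. x_0 is neither 1 nor 10584, so continue squaring. x_1 = 5667^2 mod 10585 = 10584. x_1 ≡ −1, so 3093 is not a witness.
Base 4481: x_0 = 4481^1323 mod 10585 = 9906. x_0 is neither 1 nor 10584, so continue squaring. x_1 = 9906^2 mod 10585 = 5886. x_2 = 5886^2 mod 10585 = 291. Reached i = s−1 = 2 without hitting −1: 4481 is a Miller–Rabin witness and 10585 is composite.
Base 5231: x_0 = 5231^1323 mod 10585 = 2071. x_0 is neither 1 nor 10584, so continue squaring. x_1 = 2071^2 mod 10585 = 2116. x_2 = 2116^2 mod 10585 = 1. x_2 = 1 but x_1 ≠ ±1, a nontrivial square root of 1 — 5231 is a witness and 10585 is composite.
The smallest witness among the given bases is 4481.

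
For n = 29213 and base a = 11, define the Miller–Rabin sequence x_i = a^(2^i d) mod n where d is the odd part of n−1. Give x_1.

17779

n − 1 = 29212 = 2^2 · 7303, so s = 2 and d = 7303.
By repeated squaring, 11^7303 ≡ 23726 (mod 29213).
x_0 = 23726.
x_1 = 23726^2 mod 29213 = 17779.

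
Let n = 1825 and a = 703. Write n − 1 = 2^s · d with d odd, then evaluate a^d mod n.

n − 1 = 1824 = 2^5 · 57, so s = 5 and d = 57.
703^57 mod 1825 = 338.

338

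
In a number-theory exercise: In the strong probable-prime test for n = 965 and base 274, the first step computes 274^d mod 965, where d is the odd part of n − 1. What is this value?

274

n − 1 = 964 = 2^2 · 241, so s = 2 and d = 241.
274^241 mod 965 = 274.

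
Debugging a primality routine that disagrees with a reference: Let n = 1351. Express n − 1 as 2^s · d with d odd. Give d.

675

Halving: 1350 → 675; 675 is odd.
So 1350 = 2^1 · 675.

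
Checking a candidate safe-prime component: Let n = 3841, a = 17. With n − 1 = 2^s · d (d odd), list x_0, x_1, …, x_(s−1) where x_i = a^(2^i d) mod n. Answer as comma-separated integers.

2982, 409, 2118, 3477, 1902, 3223, 1665, 2864

n − 1 = 3840 = 2^8 · 15, so s = 8 and d = 15.
x_0 = 17^15 mod 3841 = 2982.
x_1 = 2982^2 mod 3841 = 409.
x_2 = 409^2 mod 3841 = 2118.
x_3 = 2118^2 mod 3841 = 3477.
x_4 = 3477^2 mod 3841 = 1902.
x_5 = 1902^2 mod 3841 = 3223.
x_6 = 3223^2 mod 3841 = 1665.
x_7 = 1665^2 mod 3841 = 2864.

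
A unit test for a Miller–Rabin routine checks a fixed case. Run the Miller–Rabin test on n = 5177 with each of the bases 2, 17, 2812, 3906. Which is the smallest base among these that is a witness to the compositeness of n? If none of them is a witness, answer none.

2

n − 1 = 5176 = 2^3 · 647, so s = 3 and d = 647.
Base 2: x_0 = 2^647 mod 5177 = 2701. x_0 is neither 1 nor 5176, so continue squaring. x_1 = 2701^2 mod 5177 = 1008. x_2 = 1008^2 mod 5177 = 1372. Reached i = s−1 = 2 without hitting −1: 2 is a Miller–Rabin witness and 5177 is composite.
Base 17: x_0 = 17^647 mod 5177 = 2687. x_0 is neither 1 nor 5176, so continue squaring. x_1 = 2687^2 mod 5177 = 3231. x_2 = 3231^2 mod 5177 = 2529. Reached i = s−1 = 2 without hitting −1: 17 is a Miller–Rabin witness and 5177 is composite.
Base 2812: x_0 = 2812^647 mod 5177 = 3019. x_0 is neither 1 nor 5176, so continue squaring. x_1 = 3019^2 mod 5177 = 2841. x_2 = 2841^2 mod 5177 = 338. Reached i = s−1 = 2 without hitting −1: 2812 is a Miller–Rabin witness and 5177 is composite.
Base 3906: x_0 = 3906^647 mod 5177 = 186. x_0 is neither 1 nor 5176, so continue squaring. x_1 = 186^2 mod 5177 = 3534. x_2 = 3534^2 mod 5177 = 2232. Reached i = s−1 = 2 without hitting −1: 3906 is a Miller–Rabin witness and 5177 is composite.
The smallest witness among the given bases is 2.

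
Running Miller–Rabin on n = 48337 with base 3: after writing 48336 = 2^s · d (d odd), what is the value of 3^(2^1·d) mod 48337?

n − 1 = 48336 = 2^4 · 3021, so s = 4 and d = 3021.
Repeated squaring mod 48337: 3^1 ≡ 3, 3^2 ≡ 9, 3^4 ≡ 81, 3^8 ≡ 6561, 3^16 ≡ 26791, 3^32 ≡ 1568, 3^64 ≡ 41774, 3^128 ≡ 4702, 3^256 ≡ 18795, 3^512 ≡ 5229, 3^1024 ≡ 32036, 3^2048 ≡ 14112.
3021 = 2048 + 512 + 256 + 128 + 64 + 8 + 4 + 1, so 3^3021 ≡ 14112·5229·18795·4702·41774·6561·81·3 ≡ 1 (mod 48337).
x_0 = 1.
x_1 = 1^2 mod 48337 = 1.

1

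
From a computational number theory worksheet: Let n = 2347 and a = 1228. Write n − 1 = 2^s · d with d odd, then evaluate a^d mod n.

1

n − 1 = 2346 = 2^1 · 1173, so s = 1 and d = 1173.
1228^1173 mod 2347 = 1.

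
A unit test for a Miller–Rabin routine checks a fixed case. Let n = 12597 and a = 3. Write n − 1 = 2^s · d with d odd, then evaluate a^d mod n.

165

n − 1 = 12596 = 2^2 · 3149, so s = 2 and d = 3149.
Repeated squaring mod 12597: 3^1 ≡ 3, 3^2 ≡ 9, 3^4 ≡ 81, 3^8 ≡ 6561, 3^16 ≡ 2772, 3^32 ≡ 12411, 3^64 ≡ 9402, 3^128 ≡ 4455, 3^256 ≡ 6750, 3^512 ≡ 11748, 3^1024 ≡ 2772, 3^2048 ≡ 12411.
3149 = 2048 + 1024 + 64 + 8 + 4 + 1, so 3^3149 ≡ 12411·2772·9402·6561·81·3 ≡ 165 (mod 12597).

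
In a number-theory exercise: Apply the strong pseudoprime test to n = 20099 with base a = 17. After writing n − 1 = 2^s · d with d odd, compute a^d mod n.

n − 1 = 20098 = 2^1 · 10049, so s = 1 and d = 10049.
17^10049 mod 20099 = 12227.

12227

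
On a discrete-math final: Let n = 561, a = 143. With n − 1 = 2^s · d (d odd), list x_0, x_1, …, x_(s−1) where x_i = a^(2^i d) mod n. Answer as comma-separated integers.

n − 1 = 560 = 2^4 · 35, so s = 4 and d = 35.
x_0 = 143^35 mod 561 = 275.
x_1 = 275^2 mod 561 = 451.
x_2 = 451^2 mod 561 = 319.
x_3 = 319^2 mod 561 = 220.

275, 451, 319, 220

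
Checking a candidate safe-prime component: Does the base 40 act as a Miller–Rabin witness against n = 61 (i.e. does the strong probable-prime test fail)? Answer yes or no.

n − 1 = 60 = 2^2 · 15, so s = 2 and d = 15.
x_0 = 40^15 mod 61 = 11.
x_0 is neither 1 nor 60, so continue squaring.
x_1 = 11^2 mod 61 = 60.
x_1 ≡ −1, so 40 is not a witness.

no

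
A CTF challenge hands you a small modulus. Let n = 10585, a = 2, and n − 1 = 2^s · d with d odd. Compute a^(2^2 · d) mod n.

1

n − 1 = 10584 = 2^3 · 1323, so s = 3 and d = 1323.
x_0 = 2^1323 mod 10585 = 7958.
x_1 = 7958^2 mod 10585 = 10294.
x_2 = 10294^2 mod 10585 = 1.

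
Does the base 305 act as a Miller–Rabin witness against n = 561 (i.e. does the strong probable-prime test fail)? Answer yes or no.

no

n − 1 = 560 = 2^4 · 35, so s = 4 and d = 35.
x_0 = 305^35 mod 561 = 560.
x_0 = 560 ≡ −1, so 305 is not a witness.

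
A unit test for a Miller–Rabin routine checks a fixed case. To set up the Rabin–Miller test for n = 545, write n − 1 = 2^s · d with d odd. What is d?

17

Halving: 544 → 272 → 136 → 68 → 34 → 17; 17 is odd.
So 544 = 2^5 · 17.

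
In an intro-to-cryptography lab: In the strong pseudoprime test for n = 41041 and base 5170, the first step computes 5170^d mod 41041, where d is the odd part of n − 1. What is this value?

1639

n − 1 = 41040 = 2^4 · 2565, so s = 4 and d = 2565.
5170^2565 mod 41041 = 1639.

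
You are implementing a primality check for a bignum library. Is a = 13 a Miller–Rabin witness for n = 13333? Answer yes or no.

yes

n − 1 = 13332 = 2^2 · 3333, so s = 2 and d = 3333.
x_0 = 13^3333 mod 13333 = 4086.
x_0 is neither 1 nor 13332, so continue squaring.
x_1 = 4086^2 mod 13333 = 2480.
Reached i = s−1 = 1 without hitting −1: 13 is a Miller–Rabin witness and 13333 is composite.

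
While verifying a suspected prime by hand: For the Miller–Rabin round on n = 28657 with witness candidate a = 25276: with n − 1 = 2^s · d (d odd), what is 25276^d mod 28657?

n − 1 = 28656 = 2^4 · 1791, so s = 4 and d = 1791.
Repeated squaring mod 28657: 25276^1 ≡ 25276, 25276^2 ≡ 25675, 25276^4 ≡ 8654, 25276^8 ≡ 10975, 25276^16 ≡ 5254, 25276^32 ≡ 7825, 25276^64 ≡ 19273, 25276^128 ≡ 25152, 25276^256 ≡ 19829, 25276^512 ≡ 15201, 25276^1024 ≡ 9010.
1791 = 1024 + 512 + 128 + 64 + 32 + 16 + 8 + 4 + 2 + 1, so 25276^1791 ≡ 9010·15201·25152·19273·7825·5254·10975·8654·25675·25276 ≡ 4893 (mod 28657).

4893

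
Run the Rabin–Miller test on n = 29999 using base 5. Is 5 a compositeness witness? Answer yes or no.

yes

n − 1 = 29998 = 2^1 · 14999, so s = 1 and d = 14999.
x_0 = 5^14999 mod 29999 = 13789.
x_0 ∉ {1, 29998} and s = 1, so 5 is a Miller–Rabin witness and 29999 is composite.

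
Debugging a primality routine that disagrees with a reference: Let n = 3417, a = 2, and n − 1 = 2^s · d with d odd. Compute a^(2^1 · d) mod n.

n − 1 = 3416 = 2^3 · 427, so s = 3 and d = 427.
x_0 = 2^427 mod 3417 = 2864.
x_1 = 2864^2 mod 3417 = 1696.

1696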